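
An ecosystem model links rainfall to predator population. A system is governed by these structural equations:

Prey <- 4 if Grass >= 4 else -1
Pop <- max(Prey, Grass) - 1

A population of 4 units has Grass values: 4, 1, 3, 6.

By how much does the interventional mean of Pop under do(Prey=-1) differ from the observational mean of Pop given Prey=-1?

Every unit gets Prey=-1 under the intervention. Pop values become 3, 0, 2, 5; E[Pop|do(Prey=-1)] = 2.5.
Conditioning on Prey=-1 selects the 2 unit(s) with Grass ∈ {1, 3}. Their Pop values: 0, 2. Mean = 1.
Difference = 2.5 − 1 = 1.5.

1.5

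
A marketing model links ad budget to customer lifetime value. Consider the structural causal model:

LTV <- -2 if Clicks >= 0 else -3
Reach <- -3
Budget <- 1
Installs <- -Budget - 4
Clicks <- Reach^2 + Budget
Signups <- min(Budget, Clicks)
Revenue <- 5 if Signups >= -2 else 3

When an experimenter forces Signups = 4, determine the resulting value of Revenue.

5

The intervention breaks the incoming arrows to Signups: Signups <- min(Budget, Clicks) no longer applies, and Signups = 4.
Revenue = 5 if Signups >= -2 else 3  [with Signups=4]  = 5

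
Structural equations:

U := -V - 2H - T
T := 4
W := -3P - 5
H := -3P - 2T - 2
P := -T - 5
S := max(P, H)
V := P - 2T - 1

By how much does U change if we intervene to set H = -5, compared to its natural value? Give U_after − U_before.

44

The intervention breaks the incoming arrows to H: H := -3P - 2T - 2 no longer applies, and H = -5.
P = -T - 5  [with T=4]  = -9
V = P - 2T - 1  [with P=-9, T=4]  = -18
U = -V - 2H - T  [with V=-18, H=-5, T=4]  = 24
Without intervention: P = -T - 5  [with T=4]  = -9; V = P - 2T - 1  [with P=-9, T=4]  = -18; H = -3P - 2T - 2  [with P=-9, T=4]  = 17; U = -V - 2H - T  [with V=-18, H=17, T=4]  = -20.
Change = 24 − (-20) = 44.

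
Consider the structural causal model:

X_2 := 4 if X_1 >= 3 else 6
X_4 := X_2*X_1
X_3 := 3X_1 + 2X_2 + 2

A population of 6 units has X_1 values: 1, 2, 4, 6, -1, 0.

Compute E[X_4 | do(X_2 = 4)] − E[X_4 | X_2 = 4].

Under do(X_2=4), X_2's equation is replaced by X_2=4 for every unit. Per-unit X_4: 4, 8, 16, 24, -4, 0. Mean = 8.
Observing X_2=4 restricts to units where X_2's equation naturally yields 4: X_1 ∈ {4, 6}. In that subpopulation X_4 = 16, 24, mean 20.
Difference = 8 − 20 = -12.

-12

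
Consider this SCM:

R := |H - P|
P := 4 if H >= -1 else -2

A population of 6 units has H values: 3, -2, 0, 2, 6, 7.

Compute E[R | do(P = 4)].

Every unit gets P=4 under the intervention. R values become 1, 6, 4, 2, 2, 3; E[R|do(P=4)] = 3.

3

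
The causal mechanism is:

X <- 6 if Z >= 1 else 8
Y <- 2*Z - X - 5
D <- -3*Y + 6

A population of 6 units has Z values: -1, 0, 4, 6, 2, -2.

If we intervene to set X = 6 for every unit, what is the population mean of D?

Every unit gets X=6 under the intervention. D values become 45, 39, 15, 3, 27, 51; E[D|do(X=6)] = 30.

30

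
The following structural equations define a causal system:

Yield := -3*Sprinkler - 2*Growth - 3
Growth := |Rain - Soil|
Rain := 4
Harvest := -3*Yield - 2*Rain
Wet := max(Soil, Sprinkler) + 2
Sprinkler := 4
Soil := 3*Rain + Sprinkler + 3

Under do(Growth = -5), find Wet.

21

The intervention breaks the incoming arrows to Growth: Growth := |Rain - Soil| no longer applies, and Growth = -5.
Since Wet is not a descendant of the intervened variable, it is unaffected.
Soil = 3*Rain + Sprinkler + 3  [with Rain=4, Sprinkler=4]  = 19
Wet = max(Soil, Sprinkler) + 2  [with Soil=19, Sprinkler=4]  = 21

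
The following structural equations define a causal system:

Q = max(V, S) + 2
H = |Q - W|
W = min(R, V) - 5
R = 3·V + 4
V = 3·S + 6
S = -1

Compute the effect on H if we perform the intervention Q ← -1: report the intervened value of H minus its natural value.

The intervention breaks the incoming arrows to Q: Q = max(V, S) + 2 no longer applies, and Q = -1.
V = 3·S + 6  [with S=-1]  = 3
R = 3·V + 4  [with V=3]  = 13
W = min(R, V) - 5  [with R=13, V=3]  = -2
H = |Q - W|  [with Q=-1, W=-2]  = 1
Without intervention: V = 3·S + 6  [with S=-1]  = 3; R = 3·V + 4  [with V=3]  = 13; W = min(R, V) - 5  [with R=13, V=3]  = -2; Q = max(V, S) + 2  [with V=3, S=-1]  = 5; H = |Q - W|  [with Q=5, W=-2]  = 7.
Change = 1 − 7 = -6.

-6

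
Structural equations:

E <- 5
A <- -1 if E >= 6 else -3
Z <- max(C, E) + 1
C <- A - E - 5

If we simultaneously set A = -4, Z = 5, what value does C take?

-14

The joint intervention fixes A = -4, Z = 5, removing each variable's own equation.
C = A - E - 5  [with A=-4, E=5]  = -14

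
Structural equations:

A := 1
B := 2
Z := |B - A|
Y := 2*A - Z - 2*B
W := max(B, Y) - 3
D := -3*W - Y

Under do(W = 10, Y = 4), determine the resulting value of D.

Setting W = 10, Y = 4 by intervention discards those variables' equations.
D = -3*W - Y  [with W=10, Y=4]  = -34

-34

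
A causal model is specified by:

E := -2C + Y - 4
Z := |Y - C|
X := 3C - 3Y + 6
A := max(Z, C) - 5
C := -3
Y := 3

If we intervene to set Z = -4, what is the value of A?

-8

The intervention breaks the incoming arrows to Z: Z := |Y - C| no longer applies, and Z = -4.
A = max(Z, C) - 5  [with Z=-4, C=-3]  = -8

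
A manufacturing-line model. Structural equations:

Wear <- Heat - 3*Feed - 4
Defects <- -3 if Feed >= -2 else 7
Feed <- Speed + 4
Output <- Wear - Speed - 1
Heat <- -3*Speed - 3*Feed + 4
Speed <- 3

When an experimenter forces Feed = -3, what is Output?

5

Under do(Feed=-3), the mechanism Feed <- Speed + 4 is discarded; Feed is fixed at -3.
Heat = -3*Speed - 3*Feed + 4  [with Speed=3, Feed=-3]  = 4
Wear = Heat - 3*Feed - 4  [with Heat=4, Feed=-3]  = 9
Output = Wear - Speed - 1  [with Wear=9, Speed=3]  = 5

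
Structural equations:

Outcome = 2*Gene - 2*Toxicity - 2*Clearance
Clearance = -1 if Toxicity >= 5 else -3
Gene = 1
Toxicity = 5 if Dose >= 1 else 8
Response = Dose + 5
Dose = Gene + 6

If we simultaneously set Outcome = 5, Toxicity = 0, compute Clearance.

-3

Setting Outcome = 5, Toxicity = 0 by intervention discards those variables' equations.
Clearance = -1 if Toxicity >= 5 else -3  [with Toxicity=0]  = -3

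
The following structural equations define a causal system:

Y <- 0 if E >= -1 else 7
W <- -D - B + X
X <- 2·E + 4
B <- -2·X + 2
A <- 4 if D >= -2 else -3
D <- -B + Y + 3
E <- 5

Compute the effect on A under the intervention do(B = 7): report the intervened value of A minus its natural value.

-7

The intervention breaks the incoming arrows to B: B <- -2·X + 2 no longer applies, and B = 7.
Y = 0 if E >= -1 else 7  [with E=5]  = 0
D = -B + Y + 3  [with B=7, Y=0]  = -4
A = 4 if D >= -2 else -3  [with D=-4]  = -3
Without intervention: Y = 0 if E >= -1 else 7  [with E=5]  = 0; X = 2·E + 4  [with E=5]  = 14; B = -2·X + 2  [with X=14]  = -26; D = -B + Y + 3  [with B=-26, Y=0]  = 29; A = 4 if D >= -2 else -3  [with D=29]  = 4.
Change = -3 − 4 = -7.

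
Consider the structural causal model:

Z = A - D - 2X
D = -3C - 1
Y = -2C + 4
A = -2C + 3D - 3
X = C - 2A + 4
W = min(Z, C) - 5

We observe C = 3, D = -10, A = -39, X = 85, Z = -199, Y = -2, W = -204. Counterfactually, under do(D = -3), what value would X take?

43

Under do(D=-3), the mechanism D = -3C - 1 is discarded; D is fixed at -3.
A = -2C + 3D - 3  [with C=3, D=-3]  = -18
X = C - 2A + 4  [with C=3, A=-18]  = 43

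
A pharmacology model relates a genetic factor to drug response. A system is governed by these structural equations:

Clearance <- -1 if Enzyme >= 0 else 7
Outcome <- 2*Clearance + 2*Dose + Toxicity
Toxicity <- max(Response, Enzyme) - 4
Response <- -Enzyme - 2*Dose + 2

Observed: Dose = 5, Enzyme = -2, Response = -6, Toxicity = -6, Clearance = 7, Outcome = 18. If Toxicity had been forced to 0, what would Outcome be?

24

Under do(Toxicity=0), the mechanism Toxicity <- max(Response, Enzyme) - 4 is discarded; Toxicity is fixed at 0.
Clearance = -1 if Enzyme >= 0 else 7  [with Enzyme=-2]  = 7
Outcome = 2*Clearance + 2*Dose + Toxicity  [with Clearance=7, Dose=5, Toxicity=0]  = 24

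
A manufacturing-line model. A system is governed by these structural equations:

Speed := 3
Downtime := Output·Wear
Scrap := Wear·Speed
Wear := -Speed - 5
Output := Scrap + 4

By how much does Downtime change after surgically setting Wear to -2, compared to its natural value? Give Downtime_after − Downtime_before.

-156

do(Wear=-2) replaces the equation Wear := -Speed - 5 with the constant Wear = -2.
Scrap = Wear·Speed  [with Wear=-2, Speed=3]  = -6
Output = Scrap + 4  [with Scrap=-6]  = -2
Downtime = Output·Wear  [with Output=-2, Wear=-2]  = 4
Without intervention: Wear = -Speed - 5  [with Speed=3]  = -8; Scrap = Wear·Speed  [with Wear=-8, Speed=3]  = -24; Output = Scrap + 4  [with Scrap=-24]  = -20; Downtime = Output·Wear  [with Output=-20, Wear=-8]  = 160.
Change = 4 − 160 = -156.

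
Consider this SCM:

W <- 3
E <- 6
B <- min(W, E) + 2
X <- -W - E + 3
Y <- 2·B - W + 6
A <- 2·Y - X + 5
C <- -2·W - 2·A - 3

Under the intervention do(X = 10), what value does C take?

-51

The intervention breaks the incoming arrows to X: X <- -W - E + 3 no longer applies, and X = 10.
B = min(W, E) + 2  [with W=3, E=6]  = 5
Y = 2·B - W + 6  [with B=5, W=3]  = 13
A = 2·Y - X + 5  [with Y=13, X=10]  = 21
C = -2·W - 2·A - 3  [with W=3, A=21]  = -51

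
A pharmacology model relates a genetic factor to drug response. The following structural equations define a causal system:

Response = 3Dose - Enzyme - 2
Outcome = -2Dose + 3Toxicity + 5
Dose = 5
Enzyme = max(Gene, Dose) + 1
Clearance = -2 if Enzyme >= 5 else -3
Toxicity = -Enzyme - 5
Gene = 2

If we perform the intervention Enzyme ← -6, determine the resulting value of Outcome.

The intervention breaks the incoming arrows to Enzyme: Enzyme = max(Gene, Dose) + 1 no longer applies, and Enzyme = -6.
Toxicity = -Enzyme - 5  [with Enzyme=-6]  = 1
Outcome = -2Dose + 3Toxicity + 5  [with Dose=5, Toxicity=1]  = -2

-2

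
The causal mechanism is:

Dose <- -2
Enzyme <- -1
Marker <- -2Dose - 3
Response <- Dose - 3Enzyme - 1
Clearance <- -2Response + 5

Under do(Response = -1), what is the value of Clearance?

Intervening sets Response = -1 and removes its equation (Response <- Dose - 3Enzyme - 1).
Clearance = -2Response + 5  [with Response=-1]  = 7

7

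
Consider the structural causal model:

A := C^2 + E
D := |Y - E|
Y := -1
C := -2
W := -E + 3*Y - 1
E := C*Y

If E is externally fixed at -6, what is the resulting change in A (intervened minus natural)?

The intervention breaks the incoming arrows to E: E := C*Y no longer applies, and E = -6.
A = C^2 + E  [with C=-2, E=-6]  = -2
Without intervention: E = C*Y  [with C=-2, Y=-1]  = 2; A = C^2 + E  [with C=-2, E=2]  = 6.
Change = -2 − 6 = -8.

-8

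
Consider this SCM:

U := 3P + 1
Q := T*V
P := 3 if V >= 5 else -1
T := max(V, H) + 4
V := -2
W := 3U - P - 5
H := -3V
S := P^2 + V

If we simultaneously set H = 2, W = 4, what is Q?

Under do(H = 2, W = 4), each intervened variable's structural equation is replaced by its fixed value.
T = max(V, H) + 4  [with V=-2, H=2]  = 6
Q = T*V  [with T=6, V=-2]  = -12

-12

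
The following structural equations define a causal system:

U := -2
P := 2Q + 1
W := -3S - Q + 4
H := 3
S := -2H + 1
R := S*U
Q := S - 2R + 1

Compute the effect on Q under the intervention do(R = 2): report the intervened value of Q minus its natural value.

Intervening sets R = 2 and removes its equation (R := S*U).
S = -2H + 1  [with H=3]  = -5
Q = S - 2R + 1  [with S=-5, R=2]  = -8
Without intervention: S = -2H + 1  [with H=3]  = -5; R = S*U  [with S=-5, U=-2]  = 10; Q = S - 2R + 1  [with S=-5, R=10]  = -24.
Change = -8 − (-24) = 16.

16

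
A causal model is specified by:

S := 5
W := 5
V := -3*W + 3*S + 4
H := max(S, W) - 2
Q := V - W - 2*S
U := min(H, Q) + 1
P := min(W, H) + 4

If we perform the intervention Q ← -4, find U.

The intervention breaks the incoming arrows to Q: Q := V - W - 2*S no longer applies, and Q = -4.
H = max(S, W) - 2  [with S=5, W=5]  = 3
U = min(H, Q) + 1  [with H=3, Q=-4]  = -3

-3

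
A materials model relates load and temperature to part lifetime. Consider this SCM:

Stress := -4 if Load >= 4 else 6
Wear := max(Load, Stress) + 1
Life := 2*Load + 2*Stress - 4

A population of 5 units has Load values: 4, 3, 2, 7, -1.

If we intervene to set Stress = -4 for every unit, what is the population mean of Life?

do(Stress=-4) breaks Stress's dependence on Load. With Stress=-4 fixed, Life across the units is -4, -6, -8, 2, -14, mean -6.

-6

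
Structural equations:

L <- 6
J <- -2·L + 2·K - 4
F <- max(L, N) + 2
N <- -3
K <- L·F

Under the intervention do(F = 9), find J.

92

do(F=9) replaces the equation F <- max(L, N) + 2 with the constant F = 9.
K = L·F  [with L=6, F=9]  = 54
J = -2·L + 2·K - 4  [with L=6, K=54]  = 92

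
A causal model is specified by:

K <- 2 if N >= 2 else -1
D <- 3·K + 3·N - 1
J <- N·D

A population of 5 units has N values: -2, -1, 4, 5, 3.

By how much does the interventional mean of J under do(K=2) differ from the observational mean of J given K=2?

-28

do(K=2) breaks K's dependence on N. With K=2 fixed, J across the units is 2, -2, 68, 100, 42, mean 42.
E[J|K=2] averages over only the 3 units with K=2 (N = 4, 5, 3): J = 68, 100, 42, mean 70.
Difference = 42 − 70 = -28.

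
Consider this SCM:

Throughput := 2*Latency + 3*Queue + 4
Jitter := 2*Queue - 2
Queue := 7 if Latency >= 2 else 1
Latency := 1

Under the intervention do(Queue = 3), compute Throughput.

Under do(Queue=3), the mechanism Queue := 7 if Latency >= 2 else 1 is discarded; Queue is fixed at 3.
Throughput = 2*Latency + 3*Queue + 4  [with Latency=1, Queue=3]  = 15

15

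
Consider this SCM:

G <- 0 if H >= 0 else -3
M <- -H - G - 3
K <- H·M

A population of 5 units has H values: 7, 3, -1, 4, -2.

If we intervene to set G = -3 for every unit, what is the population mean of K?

Every unit gets G=-3 under the intervention. K values become -49, -9, -1, -16, -4; E[K|do(G=-3)] = -15.8.

-15.8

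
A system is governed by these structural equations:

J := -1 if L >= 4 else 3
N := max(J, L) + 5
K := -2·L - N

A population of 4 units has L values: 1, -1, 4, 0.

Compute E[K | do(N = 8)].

-10

The intervention sets N=8 in all 4 units regardless of L. Recomputing K per unit gives -10, -6, -16, -8; average -10.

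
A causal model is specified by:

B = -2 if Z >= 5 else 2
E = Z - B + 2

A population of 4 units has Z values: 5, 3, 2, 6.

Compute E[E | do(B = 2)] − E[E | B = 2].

1.5

The intervention sets B=2 in all 4 units regardless of Z. Recomputing E per unit gives 5, 3, 2, 6; average 4.
Conditioning on B=2 selects the 2 unit(s) with Z ∈ {3, 2}. Their E values: 3, 2. Mean = 2.5.
Difference = 4 − 2.5 = 1.5.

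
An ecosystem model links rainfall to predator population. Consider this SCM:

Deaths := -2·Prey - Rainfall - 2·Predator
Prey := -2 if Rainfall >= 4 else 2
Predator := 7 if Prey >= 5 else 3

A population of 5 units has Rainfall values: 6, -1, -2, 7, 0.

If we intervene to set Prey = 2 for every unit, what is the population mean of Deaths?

do(Prey=2) breaks Prey's dependence on Rainfall. With Prey=2 fixed, Deaths across the units is -16, -9, -8, -17, -10, mean -12.

-12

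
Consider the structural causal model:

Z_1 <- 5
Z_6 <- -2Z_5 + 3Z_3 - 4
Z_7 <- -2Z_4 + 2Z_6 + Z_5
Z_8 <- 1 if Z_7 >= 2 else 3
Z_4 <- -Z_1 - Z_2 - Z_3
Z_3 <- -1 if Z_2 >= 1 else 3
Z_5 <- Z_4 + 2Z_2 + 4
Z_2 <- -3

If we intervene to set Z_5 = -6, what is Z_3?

do(Z_5=-6) replaces the equation Z_5 <- Z_4 + 2Z_2 + 4 with the constant Z_5 = -6.
Z_3 is not downstream of the intervention, so its value is determined by the original equations.
Z_3 = -1 if Z_2 >= 1 else 3  [with Z_2=-3]  = 3

3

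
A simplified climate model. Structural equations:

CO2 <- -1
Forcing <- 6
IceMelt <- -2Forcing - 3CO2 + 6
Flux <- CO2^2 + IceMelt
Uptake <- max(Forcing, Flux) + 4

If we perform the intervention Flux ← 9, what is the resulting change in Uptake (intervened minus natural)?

Intervening sets Flux = 9 and removes its equation (Flux <- CO2^2 + IceMelt).
Uptake = max(Forcing, Flux) + 4  [with Forcing=6, Flux=9]  = 13
Without intervention: IceMelt = -2Forcing - 3CO2 + 6  [with Forcing=6, CO2=-1]  = -3; Flux = CO2^2 + IceMelt  [with CO2=-1, IceMelt=-3]  = -2; Uptake = max(Forcing, Flux) + 4  [with Forcing=6, Flux=-2]  = 10.
Change = 13 − 10 = 3.

3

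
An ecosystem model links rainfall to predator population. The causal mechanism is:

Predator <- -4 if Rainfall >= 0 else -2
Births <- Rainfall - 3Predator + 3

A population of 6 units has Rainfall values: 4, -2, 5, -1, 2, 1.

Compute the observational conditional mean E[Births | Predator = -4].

Observing Predator=-4 restricts to units where Predator's equation naturally yields -4: Rainfall ∈ {4, 5, 2, 1}. In that subpopulation Births = 19, 20, 17, 16, mean 18.

18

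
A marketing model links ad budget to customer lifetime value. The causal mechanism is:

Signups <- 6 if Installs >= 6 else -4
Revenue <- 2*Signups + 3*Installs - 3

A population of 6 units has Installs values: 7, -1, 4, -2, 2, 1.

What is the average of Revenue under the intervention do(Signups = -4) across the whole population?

Under do(Signups=-4), Signups's equation is replaced by Signups=-4 for every unit. Per-unit Revenue: 10, -14, 1, -17, -5, -8. Mean = -5.5.

-5.5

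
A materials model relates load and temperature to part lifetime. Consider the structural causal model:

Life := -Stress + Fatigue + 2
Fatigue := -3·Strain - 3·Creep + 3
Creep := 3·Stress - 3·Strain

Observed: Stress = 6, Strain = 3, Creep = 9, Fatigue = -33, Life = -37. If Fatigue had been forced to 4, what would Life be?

0

Intervening sets Fatigue = 4 and removes its equation (Fatigue := -3·Strain - 3·Creep + 3).
Life = -Stress + Fatigue + 2  [with Stress=6, Fatigue=4]  = 0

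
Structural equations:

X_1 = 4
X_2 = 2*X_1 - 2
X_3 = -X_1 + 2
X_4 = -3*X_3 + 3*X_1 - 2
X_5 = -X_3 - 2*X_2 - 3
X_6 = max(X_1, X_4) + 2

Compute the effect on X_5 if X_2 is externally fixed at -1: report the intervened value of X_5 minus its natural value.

do(X_2=-1) replaces the equation X_2 = 2*X_1 - 2 with the constant X_2 = -1.
X_3 = -X_1 + 2  [with X_1=4]  = -2
X_5 = -X_3 - 2*X_2 - 3  [with X_3=-2, X_2=-1]  = 1
Without intervention: X_2 = 2*X_1 - 2  [with X_1=4]  = 6; X_3 = -X_1 + 2  [with X_1=4]  = -2; X_5 = -X_3 - 2*X_2 - 3  [with X_3=-2, X_2=6]  = -13.
Change = 1 − (-13) = 14.

14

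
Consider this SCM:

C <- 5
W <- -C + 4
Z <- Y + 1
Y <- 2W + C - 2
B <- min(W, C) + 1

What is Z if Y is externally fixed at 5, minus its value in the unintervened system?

do(Y=5) replaces the equation Y <- 2W + C - 2 with the constant Y = 5.
Z = Y + 1  [with Y=5]  = 6
Without intervention: W = -C + 4  [with C=5]  = -1; Y = 2W + C - 2  [with W=-1, C=5]  = 1; Z = Y + 1  [with Y=1]  = 2.
Change = 6 − 2 = 4.

4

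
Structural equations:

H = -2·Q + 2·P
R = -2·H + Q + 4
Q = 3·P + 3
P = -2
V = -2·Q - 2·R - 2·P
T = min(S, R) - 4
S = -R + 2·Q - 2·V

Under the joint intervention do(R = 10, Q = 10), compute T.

6

Under do(R = 10, Q = 10), each intervened variable's structural equation is replaced by its fixed value.
V = -2·Q - 2·R - 2·P  [with Q=10, R=10, P=-2]  = -36
S = -R + 2·Q - 2·V  [with R=10, Q=10, V=-36]  = 82
T = min(S, R) - 4  [with S=82, R=10]  = 6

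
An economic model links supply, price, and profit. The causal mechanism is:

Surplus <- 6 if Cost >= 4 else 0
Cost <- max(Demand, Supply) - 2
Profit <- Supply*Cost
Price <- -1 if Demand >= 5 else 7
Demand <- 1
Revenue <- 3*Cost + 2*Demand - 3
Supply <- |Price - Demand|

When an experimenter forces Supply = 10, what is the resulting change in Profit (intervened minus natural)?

56

The intervention breaks the incoming arrows to Supply: Supply <- |Price - Demand| no longer applies, and Supply = 10.
Cost = max(Demand, Supply) - 2  [with Demand=1, Supply=10]  = 8
Profit = Supply*Cost  [with Supply=10, Cost=8]  = 80
Without intervention: Price = -1 if Demand >= 5 else 7  [with Demand=1]  = 7; Supply = |Price - Demand|  [with Price=7, Demand=1]  = 6; Cost = max(Demand, Supply) - 2  [with Demand=1, Supply=6]  = 4; Profit = Supply*Cost  [with Supply=6, Cost=4]  = 24.
Change = 80 − 24 = 56.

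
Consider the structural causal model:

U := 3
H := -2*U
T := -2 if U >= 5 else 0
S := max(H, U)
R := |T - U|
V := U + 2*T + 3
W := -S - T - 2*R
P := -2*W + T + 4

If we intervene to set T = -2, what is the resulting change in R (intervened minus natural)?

do(T=-2) replaces the equation T := -2 if U >= 5 else 0 with the constant T = -2.
R = |T - U|  [with T=-2, U=3]  = 5
Without intervention: T = -2 if U >= 5 else 0  [with U=3]  = 0; R = |T - U|  [with T=0, U=3]  = 3.
Change = 5 − 3 = 2.

2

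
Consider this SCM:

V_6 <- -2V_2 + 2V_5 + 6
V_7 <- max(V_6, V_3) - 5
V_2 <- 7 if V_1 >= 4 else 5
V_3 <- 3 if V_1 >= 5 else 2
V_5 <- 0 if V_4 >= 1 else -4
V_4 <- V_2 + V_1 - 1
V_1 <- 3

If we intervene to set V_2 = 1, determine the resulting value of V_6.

Under do(V_2=1), the mechanism V_2 <- 7 if V_1 >= 4 else 5 is discarded; V_2 is fixed at 1.
V_4 = V_2 + V_1 - 1  [with V_2=1, V_1=3]  = 3
V_5 = 0 if V_4 >= 1 else -4  [with V_4=3]  = 0
V_6 = -2V_2 + 2V_5 + 6  [with V_2=1, V_5=0]  = 4

4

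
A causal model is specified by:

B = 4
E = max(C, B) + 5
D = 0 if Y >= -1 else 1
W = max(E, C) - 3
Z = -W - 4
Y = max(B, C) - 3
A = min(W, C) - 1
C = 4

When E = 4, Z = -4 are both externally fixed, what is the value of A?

Under do(E = 4, Z = -4), each intervened variable's structural equation is replaced by its fixed value.
W = max(E, C) - 3  [with E=4, C=4]  = 1
A = min(W, C) - 1  [with W=1, C=4]  = 0

0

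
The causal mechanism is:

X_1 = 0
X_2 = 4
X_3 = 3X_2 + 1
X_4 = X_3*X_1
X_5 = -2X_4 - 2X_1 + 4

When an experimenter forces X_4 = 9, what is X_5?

-14

Intervening sets X_4 = 9 and removes its equation (X_4 = X_3*X_1).
X_5 = -2X_4 - 2X_1 + 4  [with X_4=9, X_1=0]  = -14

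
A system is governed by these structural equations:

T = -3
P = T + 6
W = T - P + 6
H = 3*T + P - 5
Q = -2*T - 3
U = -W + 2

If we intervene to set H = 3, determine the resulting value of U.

Under do(H=3), the mechanism H = 3*T + P - 5 is discarded; H is fixed at 3.
Since U is not a descendant of the intervened variable, it is unaffected.
P = T + 6  [with T=-3]  = 3
W = T - P + 6  [with T=-3, P=3]  = 0
U = -W + 2  [with W=0]  = 2

2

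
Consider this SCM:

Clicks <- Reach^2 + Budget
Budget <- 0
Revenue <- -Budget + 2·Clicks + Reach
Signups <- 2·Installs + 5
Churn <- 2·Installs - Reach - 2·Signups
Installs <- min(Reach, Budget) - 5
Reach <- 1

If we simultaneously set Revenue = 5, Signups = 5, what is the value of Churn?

-21

Setting Revenue = 5, Signups = 5 by intervention discards those variables' equations.
Installs = min(Reach, Budget) - 5  [with Reach=1, Budget=0]  = -5
Churn = 2·Installs - Reach - 2·Signups  [with Installs=-5, Reach=1, Signups=5]  = -21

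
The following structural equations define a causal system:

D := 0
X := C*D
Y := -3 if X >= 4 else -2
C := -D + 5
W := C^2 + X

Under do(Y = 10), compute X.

0

do(Y=10) replaces the equation Y := -3 if X >= 4 else -2 with the constant Y = 10.
X is not downstream of the intervention, so its value is determined by the original equations.
C = -D + 5  [with D=0]  = 5
X = C*D  [with C=5, D=0]  = 0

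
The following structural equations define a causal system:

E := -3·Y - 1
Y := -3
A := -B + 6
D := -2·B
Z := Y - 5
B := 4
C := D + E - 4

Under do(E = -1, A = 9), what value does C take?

-13

Under do(E = -1, A = 9), each intervened variable's structural equation is replaced by its fixed value.
D = -2·B  [with B=4]  = -8
C = D + E - 4  [with D=-8, E=-1]  = -13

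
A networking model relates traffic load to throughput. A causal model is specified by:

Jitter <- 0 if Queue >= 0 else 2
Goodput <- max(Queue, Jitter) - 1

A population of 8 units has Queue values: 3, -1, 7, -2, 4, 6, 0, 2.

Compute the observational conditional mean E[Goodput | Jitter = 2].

1

Observing Jitter=2 restricts to units where Jitter's equation naturally yields 2: Queue ∈ {-1, -2}. In that subpopulation Goodput = 1, 1, mean 1.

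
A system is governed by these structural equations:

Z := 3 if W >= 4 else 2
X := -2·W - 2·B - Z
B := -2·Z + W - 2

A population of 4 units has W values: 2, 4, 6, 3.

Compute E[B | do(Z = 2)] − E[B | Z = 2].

1.25

The intervention sets Z=2 in all 4 units regardless of W. Recomputing B per unit gives -4, -2, 0, -3; average -2.25.
Conditioning on Z=2 selects the 2 unit(s) with W ∈ {2, 3}. Their B values: -4, -3. Mean = -3.5.
Difference = -2.25 − (-3.5) = 1.25.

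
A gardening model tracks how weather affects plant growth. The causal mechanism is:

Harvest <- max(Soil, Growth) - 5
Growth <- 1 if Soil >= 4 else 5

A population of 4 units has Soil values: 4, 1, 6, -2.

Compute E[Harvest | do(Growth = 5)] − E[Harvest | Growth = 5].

do(Growth=5) breaks Growth's dependence on Soil. With Growth=5 fixed, Harvest across the units is 0, 0, 1, 0, mean 0.25.
Observing Growth=5 restricts to units where Growth's equation naturally yields 5: Soil ∈ {1, -2}. In that subpopulation Harvest = 0, 0, mean 0.
Difference = 0.25 − 0 = 0.25.

0.25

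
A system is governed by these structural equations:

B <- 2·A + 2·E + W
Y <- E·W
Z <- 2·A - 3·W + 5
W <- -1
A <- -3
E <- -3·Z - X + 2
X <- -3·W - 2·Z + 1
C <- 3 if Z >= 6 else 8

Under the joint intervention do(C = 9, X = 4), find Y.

8

Setting C = 9, X = 4 by intervention discards those variables' equations.
Z = 2·A - 3·W + 5  [with A=-3, W=-1]  = 2
E = -3·Z - X + 2  [with Z=2, X=4]  = -8
Y = E·W  [with E=-8, W=-1]  = 8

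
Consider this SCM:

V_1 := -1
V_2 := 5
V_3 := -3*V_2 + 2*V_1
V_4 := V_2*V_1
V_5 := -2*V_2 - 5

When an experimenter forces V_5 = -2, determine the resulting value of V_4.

The intervention breaks the incoming arrows to V_5: V_5 := -2*V_2 - 5 no longer applies, and V_5 = -2.
Since V_4 is not a descendant of the intervened variable, it is unaffected.
V_4 = V_2*V_1  [with V_2=5, V_1=-1]  = -5

-5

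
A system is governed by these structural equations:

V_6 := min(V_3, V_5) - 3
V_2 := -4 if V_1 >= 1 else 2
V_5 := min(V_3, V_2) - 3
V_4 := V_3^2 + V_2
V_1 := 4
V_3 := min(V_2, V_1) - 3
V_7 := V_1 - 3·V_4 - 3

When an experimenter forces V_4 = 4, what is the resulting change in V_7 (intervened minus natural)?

123

The intervention breaks the incoming arrows to V_4: V_4 := V_3^2 + V_2 no longer applies, and V_4 = 4.
V_7 = V_1 - 3·V_4 - 3  [with V_1=4, V_4=4]  = -11
Without intervention: V_2 = -4 if V_1 >= 1 else 2  [with V_1=4]  = -4; V_3 = min(V_2, V_1) - 3  [with V_2=-4, V_1=4]  = -7; V_4 = V_3^2 + V_2  [with V_3=-7, V_2=-4]  = 45; V_7 = V_1 - 3·V_4 - 3  [with V_1=4, V_4=45]  = -134.
Change = -11 − (-134) = 123.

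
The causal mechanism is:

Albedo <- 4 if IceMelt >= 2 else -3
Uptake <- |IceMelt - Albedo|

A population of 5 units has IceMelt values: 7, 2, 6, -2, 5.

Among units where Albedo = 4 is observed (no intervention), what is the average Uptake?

2

Observing Albedo=4 restricts to units where Albedo's equation naturally yields 4: IceMelt ∈ {7, 2, 6, 5}. In that subpopulation Uptake = 3, 2, 2, 1, mean 2.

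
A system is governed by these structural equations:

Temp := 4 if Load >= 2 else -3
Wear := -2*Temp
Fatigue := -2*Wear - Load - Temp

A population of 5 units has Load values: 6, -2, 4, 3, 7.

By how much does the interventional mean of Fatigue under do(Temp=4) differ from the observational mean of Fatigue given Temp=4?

Every unit gets Temp=4 under the intervention. Fatigue values become 6, 14, 8, 9, 5; E[Fatigue|do(Temp=4)] = 8.4.
E[Fatigue|Temp=4] averages over only the 4 units with Temp=4 (Load = 6, 4, 3, 7): Fatigue = 6, 8, 9, 5, mean 7.
Difference = 8.4 − 7 = 1.4.

1.4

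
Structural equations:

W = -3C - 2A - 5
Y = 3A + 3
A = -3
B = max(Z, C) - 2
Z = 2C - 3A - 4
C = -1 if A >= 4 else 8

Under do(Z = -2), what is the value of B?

6

Intervening sets Z = -2 and removes its equation (Z = 2C - 3A - 4).
C = -1 if A >= 4 else 8  [with A=-3]  = 8
B = max(Z, C) - 2  [with Z=-2, C=8]  = 6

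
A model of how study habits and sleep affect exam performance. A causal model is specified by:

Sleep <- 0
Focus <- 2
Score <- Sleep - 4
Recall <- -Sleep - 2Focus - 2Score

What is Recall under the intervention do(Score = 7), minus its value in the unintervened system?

-22

The intervention breaks the incoming arrows to Score: Score <- Sleep - 4 no longer applies, and Score = 7.
Recall = -Sleep - 2Focus - 2Score  [with Sleep=0, Focus=2, Score=7]  = -18
Without intervention: Score = Sleep - 4  [with Sleep=0]  = -4; Recall = -Sleep - 2Focus - 2Score  [with Sleep=0, Focus=2, Score=-4]  = 4.
Change = -18 − 4 = -22.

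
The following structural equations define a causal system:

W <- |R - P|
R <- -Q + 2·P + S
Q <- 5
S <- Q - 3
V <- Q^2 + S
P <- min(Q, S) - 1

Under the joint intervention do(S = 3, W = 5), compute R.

2

The joint intervention fixes S = 3, W = 5, removing each variable's own equation.
P = min(Q, S) - 1  [with Q=5, S=3]  = 2
R = -Q + 2·P + S  [with Q=5, P=2, S=3]  = 2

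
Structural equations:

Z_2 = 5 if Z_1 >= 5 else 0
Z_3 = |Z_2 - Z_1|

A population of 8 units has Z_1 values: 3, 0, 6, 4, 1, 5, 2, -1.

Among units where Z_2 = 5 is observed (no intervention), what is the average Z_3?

0.5

Observing Z_2=5 restricts to units where Z_2's equation naturally yields 5: Z_1 ∈ {6, 5}. In that subpopulation Z_3 = 1, 0, mean 0.5.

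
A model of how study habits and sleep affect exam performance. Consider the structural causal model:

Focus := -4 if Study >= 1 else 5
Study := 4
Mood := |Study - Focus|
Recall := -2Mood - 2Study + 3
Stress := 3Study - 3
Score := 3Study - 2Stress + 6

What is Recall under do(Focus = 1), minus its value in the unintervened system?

10

The intervention breaks the incoming arrows to Focus: Focus := -4 if Study >= 1 else 5 no longer applies, and Focus = 1.
Mood = |Study - Focus|  [with Study=4, Focus=1]  = 3
Recall = -2Mood - 2Study + 3  [with Mood=3, Study=4]  = -11
Without intervention: Focus = -4 if Study >= 1 else 5  [with Study=4]  = -4; Mood = |Study - Focus|  [with Study=4, Focus=-4]  = 8; Recall = -2Mood - 2Study + 3  [with Mood=8, Study=4]  = -21.
Change = -11 − (-21) = 10.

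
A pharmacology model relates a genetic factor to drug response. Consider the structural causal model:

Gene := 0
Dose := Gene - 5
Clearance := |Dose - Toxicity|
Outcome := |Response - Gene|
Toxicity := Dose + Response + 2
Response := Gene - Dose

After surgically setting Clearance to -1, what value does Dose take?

Under do(Clearance=-1), the mechanism Clearance := |Dose - Toxicity| is discarded; Clearance is fixed at -1.
No directed path runs from Clearance to Dose, so Dose keeps its natural value.
Dose = Gene - 5  [with Gene=0]  = -5

-5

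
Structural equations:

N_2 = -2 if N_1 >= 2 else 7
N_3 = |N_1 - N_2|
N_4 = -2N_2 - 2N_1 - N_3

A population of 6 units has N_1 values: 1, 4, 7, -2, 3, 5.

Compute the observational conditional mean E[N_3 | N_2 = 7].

7.5

Observing N_2=7 restricts to units where N_2's equation naturally yields 7: N_1 ∈ {1, -2}. In that subpopulation N_3 = 6, 9, mean 7.5.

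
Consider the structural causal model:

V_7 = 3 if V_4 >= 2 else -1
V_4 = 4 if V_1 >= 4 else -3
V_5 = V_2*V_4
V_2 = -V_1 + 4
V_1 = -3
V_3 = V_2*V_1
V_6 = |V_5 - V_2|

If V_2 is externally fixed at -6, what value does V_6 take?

Under do(V_2=-6), the mechanism V_2 = -V_1 + 4 is discarded; V_2 is fixed at -6.
V_4 = 4 if V_1 >= 4 else -3  [with V_1=-3]  = -3
V_5 = V_2*V_4  [with V_2=-6, V_4=-3]  = 18
V_6 = |V_5 - V_2|  [with V_5=18, V_2=-6]  = 24

24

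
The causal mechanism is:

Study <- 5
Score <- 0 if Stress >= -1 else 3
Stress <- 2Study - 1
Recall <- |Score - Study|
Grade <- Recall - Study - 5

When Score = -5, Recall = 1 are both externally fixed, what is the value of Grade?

Setting Score = -5, Recall = 1 by intervention discards those variables' equations.
Grade = Recall - Study - 5  [with Recall=1, Study=5]  = -9

-9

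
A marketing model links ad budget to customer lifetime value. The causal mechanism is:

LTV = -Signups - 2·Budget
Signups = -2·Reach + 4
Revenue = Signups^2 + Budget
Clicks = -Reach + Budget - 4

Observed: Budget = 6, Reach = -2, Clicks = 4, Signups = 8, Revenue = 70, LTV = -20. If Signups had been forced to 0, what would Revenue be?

Intervening sets Signups = 0 and removes its equation (Signups = -2·Reach + 4).
Revenue = Signups^2 + Budget  [with Signups=0, Budget=6]  = 6

6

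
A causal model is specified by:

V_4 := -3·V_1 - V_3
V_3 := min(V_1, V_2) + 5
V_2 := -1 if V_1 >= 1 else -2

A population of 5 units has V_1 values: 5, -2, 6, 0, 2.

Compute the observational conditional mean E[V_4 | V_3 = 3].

E[V_4|V_3=3] averages over only the 2 units with V_3=3 (V_1 = -2, 0): V_4 = 3, -3, mean 0.

0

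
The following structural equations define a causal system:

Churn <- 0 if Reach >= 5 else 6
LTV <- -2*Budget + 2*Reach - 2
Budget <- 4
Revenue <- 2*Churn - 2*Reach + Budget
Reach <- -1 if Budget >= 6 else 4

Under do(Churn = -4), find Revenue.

The intervention breaks the incoming arrows to Churn: Churn <- 0 if Reach >= 5 else 6 no longer applies, and Churn = -4.
Reach = -1 if Budget >= 6 else 4  [with Budget=4]  = 4
Revenue = 2*Churn - 2*Reach + Budget  [with Churn=-4, Reach=4, Budget=4]  = -12

-12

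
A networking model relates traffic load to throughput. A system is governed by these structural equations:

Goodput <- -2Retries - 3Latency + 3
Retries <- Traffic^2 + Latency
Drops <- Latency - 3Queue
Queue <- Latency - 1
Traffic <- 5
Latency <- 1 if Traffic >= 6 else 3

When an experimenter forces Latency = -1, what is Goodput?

-42

Under do(Latency=-1), the mechanism Latency <- 1 if Traffic >= 6 else 3 is discarded; Latency is fixed at -1.
Retries = Traffic^2 + Latency  [with Traffic=5, Latency=-1]  = 24
Goodput = -2Retries - 3Latency + 3  [with Retries=24, Latency=-1]  = -42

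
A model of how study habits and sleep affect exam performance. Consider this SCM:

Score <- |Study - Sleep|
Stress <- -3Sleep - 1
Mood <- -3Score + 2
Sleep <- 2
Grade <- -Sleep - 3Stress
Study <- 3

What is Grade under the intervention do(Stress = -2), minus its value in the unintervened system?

The intervention breaks the incoming arrows to Stress: Stress <- -3Sleep - 1 no longer applies, and Stress = -2.
Grade = -Sleep - 3Stress  [with Sleep=2, Stress=-2]  = 4
Without intervention: Stress = -3Sleep - 1  [with Sleep=2]  = -7; Grade = -Sleep - 3Stress  [with Sleep=2, Stress=-7]  = 19.
Change = 4 − 19 = -15.

-15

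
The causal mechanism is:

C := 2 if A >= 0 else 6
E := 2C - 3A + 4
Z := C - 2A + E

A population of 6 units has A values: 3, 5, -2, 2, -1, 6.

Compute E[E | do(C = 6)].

9.5

Under do(C=6), C's equation is replaced by C=6 for every unit. Per-unit E: 7, 1, 22, 10, 19, -2. Mean = 9.5.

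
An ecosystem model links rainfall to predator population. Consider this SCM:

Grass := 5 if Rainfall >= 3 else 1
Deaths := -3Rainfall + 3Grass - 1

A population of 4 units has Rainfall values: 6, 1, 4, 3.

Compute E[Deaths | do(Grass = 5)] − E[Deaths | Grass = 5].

2.5

do(Grass=5) breaks Grass's dependence on Rainfall. With Grass=5 fixed, Deaths across the units is -4, 11, 2, 5, mean 3.5.
E[Deaths|Grass=5] averages over only the 3 units with Grass=5 (Rainfall = 6, 4, 3): Deaths = -4, 2, 5, mean 1.
Difference = 3.5 − 1 = 2.5.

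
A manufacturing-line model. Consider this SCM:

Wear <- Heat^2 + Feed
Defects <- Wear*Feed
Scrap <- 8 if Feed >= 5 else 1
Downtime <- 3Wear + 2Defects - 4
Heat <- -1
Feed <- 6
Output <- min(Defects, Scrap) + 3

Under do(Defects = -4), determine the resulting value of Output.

-1

Under do(Defects=-4), the mechanism Defects <- Wear*Feed is discarded; Defects is fixed at -4.
Scrap = 8 if Feed >= 5 else 1  [with Feed=6]  = 8
Output = min(Defects, Scrap) + 3  [with Defects=-4, Scrap=8]  = -1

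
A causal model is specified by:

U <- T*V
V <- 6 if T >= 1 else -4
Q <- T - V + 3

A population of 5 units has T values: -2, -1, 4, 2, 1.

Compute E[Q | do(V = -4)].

Under do(V=-4), V's equation is replaced by V=-4 for every unit. Per-unit Q: 5, 6, 11, 9, 8. Mean = 7.8.

7.8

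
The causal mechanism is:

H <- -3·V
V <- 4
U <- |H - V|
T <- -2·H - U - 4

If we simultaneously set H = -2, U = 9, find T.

Setting H = -2, U = 9 by intervention discards those variables' equations.
T = -2·H - U - 4  [with H=-2, U=9]  = -9

-9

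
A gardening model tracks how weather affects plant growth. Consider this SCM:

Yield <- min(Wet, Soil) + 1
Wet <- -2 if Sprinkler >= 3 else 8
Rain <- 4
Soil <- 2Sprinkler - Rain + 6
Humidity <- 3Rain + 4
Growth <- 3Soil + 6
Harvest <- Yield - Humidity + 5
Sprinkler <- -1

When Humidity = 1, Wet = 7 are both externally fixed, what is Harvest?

Under do(Humidity = 1, Wet = 7), each intervened variable's structural equation is replaced by its fixed value.
Soil = 2Sprinkler - Rain + 6  [with Sprinkler=-1, Rain=4]  = 0
Yield = min(Wet, Soil) + 1  [with Wet=7, Soil=0]  = 1
Harvest = Yield - Humidity + 5  [with Yield=1, Humidity=1]  = 5

5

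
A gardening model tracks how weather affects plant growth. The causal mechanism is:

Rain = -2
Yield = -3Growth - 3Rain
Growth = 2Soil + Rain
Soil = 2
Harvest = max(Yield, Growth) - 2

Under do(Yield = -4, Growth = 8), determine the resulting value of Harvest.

6

The joint intervention fixes Yield = -4, Growth = 8, removing each variable's own equation.
Harvest = max(Yield, Growth) - 2  [with Yield=-4, Growth=8]  = 6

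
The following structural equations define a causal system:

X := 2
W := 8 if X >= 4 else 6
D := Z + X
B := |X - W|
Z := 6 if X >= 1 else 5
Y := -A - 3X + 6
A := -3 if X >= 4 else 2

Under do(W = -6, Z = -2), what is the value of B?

Setting W = -6, Z = -2 by intervention discards those variables' equations.
B = |X - W|  [with X=2, W=-6]  = 8

8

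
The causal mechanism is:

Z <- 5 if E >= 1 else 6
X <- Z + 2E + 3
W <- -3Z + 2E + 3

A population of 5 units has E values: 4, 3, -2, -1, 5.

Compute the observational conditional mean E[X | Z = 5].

Observing Z=5 restricts to units where Z's equation naturally yields 5: E ∈ {4, 3, 5}. In that subpopulation X = 16, 14, 18, mean 16.

16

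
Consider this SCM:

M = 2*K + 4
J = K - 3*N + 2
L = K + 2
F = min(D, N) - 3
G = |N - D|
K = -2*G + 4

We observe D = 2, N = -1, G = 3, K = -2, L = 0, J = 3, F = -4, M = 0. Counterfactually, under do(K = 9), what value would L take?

11

Intervening sets K = 9 and removes its equation (K = -2*G + 4).
L = K + 2  [with K=9]  = 11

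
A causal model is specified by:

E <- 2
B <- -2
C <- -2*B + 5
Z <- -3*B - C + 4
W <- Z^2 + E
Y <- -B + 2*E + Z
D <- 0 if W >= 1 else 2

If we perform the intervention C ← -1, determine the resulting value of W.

123

do(C=-1) replaces the equation C <- -2*B + 5 with the constant C = -1.
Z = -3*B - C + 4  [with B=-2, C=-1]  = 11
W = Z^2 + E  [with Z=11, E=2]  = 123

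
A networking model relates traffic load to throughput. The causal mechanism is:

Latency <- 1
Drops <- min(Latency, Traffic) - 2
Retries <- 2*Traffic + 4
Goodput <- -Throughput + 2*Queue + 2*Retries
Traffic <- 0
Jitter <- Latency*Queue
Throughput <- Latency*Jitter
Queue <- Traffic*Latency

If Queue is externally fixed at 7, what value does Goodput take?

The intervention breaks the incoming arrows to Queue: Queue <- Traffic*Latency no longer applies, and Queue = 7.
Retries = 2*Traffic + 4  [with Traffic=0]  = 4
Jitter = Latency*Queue  [with Latency=1, Queue=7]  = 7
Throughput = Latency*Jitter  [with Latency=1, Jitter=7]  = 7
Goodput = -Throughput + 2*Queue + 2*Retries  [with Throughput=7, Queue=7, Retries=4]  = 15

15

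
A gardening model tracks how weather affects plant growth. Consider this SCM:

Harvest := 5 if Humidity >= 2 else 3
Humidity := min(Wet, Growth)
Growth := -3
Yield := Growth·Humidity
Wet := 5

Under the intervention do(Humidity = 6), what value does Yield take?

The intervention breaks the incoming arrows to Humidity: Humidity := min(Wet, Growth) no longer applies, and Humidity = 6.
Yield = Growth·Humidity  [with Growth=-3, Humidity=6]  = -18

-18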